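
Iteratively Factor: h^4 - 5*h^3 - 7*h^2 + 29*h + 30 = (h + 1)*(h^3 - 6*h^2 - h + 30) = (h - 3)*(h + 1)*(h^2 - 3*h - 10) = (h - 5)*(h - 3)*(h + 1)*(h + 2)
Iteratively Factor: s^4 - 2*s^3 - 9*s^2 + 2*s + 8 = (s - 1)*(s^3 - s^2 - 10*s - 8) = (s - 4)*(s - 1)*(s^2 + 3*s + 2) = (s - 4)*(s - 1)*(s + 1)*(s + 2)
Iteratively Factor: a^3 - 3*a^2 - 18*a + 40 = (a + 4)*(a^2 - 7*a + 10) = (a - 5)*(a + 4)*(a - 2)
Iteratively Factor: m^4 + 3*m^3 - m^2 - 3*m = (m + 1)*(m^3 + 2*m^2 - 3*m) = m*(m + 1)*(m^2 + 2*m - 3) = m*(m - 1)*(m + 1)*(m + 3)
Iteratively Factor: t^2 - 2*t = (t - 2)*(t)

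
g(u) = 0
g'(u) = 0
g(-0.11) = 0.00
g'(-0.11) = 0.00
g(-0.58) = 0.00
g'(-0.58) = 0.00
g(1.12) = 0.00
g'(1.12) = 0.00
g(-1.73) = 0.00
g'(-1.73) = 0.00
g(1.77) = 0.00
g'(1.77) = 0.00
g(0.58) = 0.00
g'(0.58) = 0.00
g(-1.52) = 0.00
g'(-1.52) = 0.00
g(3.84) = 0.00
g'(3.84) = 0.00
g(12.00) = 0.00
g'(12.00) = 0.00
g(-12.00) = 0.00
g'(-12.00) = 0.00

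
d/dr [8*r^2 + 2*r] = 16*r + 2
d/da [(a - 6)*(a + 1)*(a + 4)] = 3*a^2 - 2*a - 26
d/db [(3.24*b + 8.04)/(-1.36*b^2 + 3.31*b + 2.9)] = (4.4064*b^2 + 21.8688*b - 17.2164)/(1.8496*b^4 - 9.0032*b^3 + 3.0681*b^2 + 19.198*b + 8.41)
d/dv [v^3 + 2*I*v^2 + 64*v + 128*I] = 3*v^2 + 4*I*v + 64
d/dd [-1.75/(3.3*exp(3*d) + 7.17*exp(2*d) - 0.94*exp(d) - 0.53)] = (17.325*exp(2*d) + 25.095*exp(d) - 1.645)*exp(d)/(3.3*exp(3*d) + 7.17*exp(2*d) - 0.94*exp(d) - 0.53)^2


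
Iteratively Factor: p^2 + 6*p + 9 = (p + 3)*(p + 3)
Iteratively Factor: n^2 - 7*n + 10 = (n - 2)*(n - 5)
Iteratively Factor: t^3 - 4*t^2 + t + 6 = (t - 2)*(t^2 - 2*t - 3) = (t - 3)*(t - 2)*(t + 1)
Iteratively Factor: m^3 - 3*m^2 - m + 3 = (m - 3)*(m^2 - 1) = (m - 3)*(m - 1)*(m + 1)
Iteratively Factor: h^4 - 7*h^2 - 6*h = (h)*(h^3 - 7*h - 6) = h*(h - 3)*(h^2 + 3*h + 2) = h*(h - 3)*(h + 2)*(h + 1)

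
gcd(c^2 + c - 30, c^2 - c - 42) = c + 6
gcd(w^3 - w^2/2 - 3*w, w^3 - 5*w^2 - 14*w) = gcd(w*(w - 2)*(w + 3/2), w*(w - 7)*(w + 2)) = w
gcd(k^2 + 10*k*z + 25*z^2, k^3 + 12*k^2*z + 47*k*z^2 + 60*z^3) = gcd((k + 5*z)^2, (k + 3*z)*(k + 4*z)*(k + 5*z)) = k + 5*z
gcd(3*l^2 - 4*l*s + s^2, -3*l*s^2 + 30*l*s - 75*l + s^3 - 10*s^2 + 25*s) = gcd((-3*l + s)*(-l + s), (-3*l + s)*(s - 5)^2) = -3*l + s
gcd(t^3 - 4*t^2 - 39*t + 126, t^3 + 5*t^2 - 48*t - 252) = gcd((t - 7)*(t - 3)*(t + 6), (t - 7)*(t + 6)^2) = t^2 - t - 42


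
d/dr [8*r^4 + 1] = 32*r^3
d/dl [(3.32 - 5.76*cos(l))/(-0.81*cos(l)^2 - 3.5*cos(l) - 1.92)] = (4.6656*cos(l)^2 - 5.3784*cos(l) - 22.6792)*sin(l)/(0.6561*cos(l)^4 + 5.67*cos(l)^3 + 15.3604*cos(l)^2 + 13.44*cos(l) + 3.6864)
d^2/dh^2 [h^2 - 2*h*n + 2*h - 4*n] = 2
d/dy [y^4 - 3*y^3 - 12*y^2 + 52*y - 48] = 4*y^3 - 9*y^2 - 24*y + 52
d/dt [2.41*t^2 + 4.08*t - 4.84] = 4.82*t + 4.08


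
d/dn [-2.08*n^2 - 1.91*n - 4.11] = -4.16*n - 1.91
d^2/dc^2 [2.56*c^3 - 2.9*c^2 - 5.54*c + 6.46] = 15.36*c - 5.8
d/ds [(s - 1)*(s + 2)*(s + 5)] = 3*s^2 + 12*s + 3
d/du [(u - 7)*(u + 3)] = 2*u - 4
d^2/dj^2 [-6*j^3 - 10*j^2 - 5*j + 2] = -36*j - 20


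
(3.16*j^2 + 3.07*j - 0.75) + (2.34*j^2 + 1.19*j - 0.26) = 5.5*j^2 + 4.26*j - 1.01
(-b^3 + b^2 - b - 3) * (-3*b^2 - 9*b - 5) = 3*b^5 + 6*b^4 - b^3 + 13*b^2 + 32*b + 15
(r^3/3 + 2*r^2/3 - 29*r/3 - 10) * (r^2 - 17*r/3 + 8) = r^5/3 - 11*r^4/9 - 97*r^3/9 + 451*r^2/9 - 62*r/3 - 80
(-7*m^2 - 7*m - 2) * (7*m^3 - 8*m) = -49*m^5 - 49*m^4 + 42*m^3 + 56*m^2 + 16*m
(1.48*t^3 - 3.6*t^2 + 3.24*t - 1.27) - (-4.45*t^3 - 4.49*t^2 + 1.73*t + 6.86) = 5.93*t^3 + 0.89*t^2 + 1.51*t - 8.13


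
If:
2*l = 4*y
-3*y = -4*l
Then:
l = 0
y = 0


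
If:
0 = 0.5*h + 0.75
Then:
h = -1.50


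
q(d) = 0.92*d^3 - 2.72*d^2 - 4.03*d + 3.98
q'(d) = 2.76*d^2 - 5.44*d - 4.03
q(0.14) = 3.37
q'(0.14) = -4.74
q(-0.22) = 4.73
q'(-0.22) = -2.70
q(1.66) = -6.00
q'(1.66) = -5.45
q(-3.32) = -46.29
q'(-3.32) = 44.45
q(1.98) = -7.52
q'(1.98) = -3.98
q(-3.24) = -42.81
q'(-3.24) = 42.57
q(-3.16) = -39.48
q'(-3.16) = 40.72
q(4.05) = 4.16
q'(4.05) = 19.21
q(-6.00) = -268.48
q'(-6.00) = 127.97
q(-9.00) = -850.75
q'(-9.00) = 268.49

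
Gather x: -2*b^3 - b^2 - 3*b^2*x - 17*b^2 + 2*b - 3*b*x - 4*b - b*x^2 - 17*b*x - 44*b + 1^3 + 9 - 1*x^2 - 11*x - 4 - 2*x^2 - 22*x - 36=-2*b^3 - 18*b^2 - 46*b + x^2*(-b - 3) + x*(-3*b^2 - 20*b - 33) - 30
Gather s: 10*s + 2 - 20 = 10*s - 18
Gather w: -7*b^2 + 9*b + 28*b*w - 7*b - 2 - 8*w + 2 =-7*b^2 + 2*b + w*(28*b - 8)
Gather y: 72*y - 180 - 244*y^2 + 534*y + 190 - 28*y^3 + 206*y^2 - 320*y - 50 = -28*y^3 - 38*y^2 + 286*y - 40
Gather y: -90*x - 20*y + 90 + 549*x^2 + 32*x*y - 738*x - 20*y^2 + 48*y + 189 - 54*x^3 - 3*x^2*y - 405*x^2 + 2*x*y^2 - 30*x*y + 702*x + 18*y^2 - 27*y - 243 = -54*x^3 + 144*x^2 - 126*x + y^2*(2*x - 2) + y*(-3*x^2 + 2*x + 1) + 36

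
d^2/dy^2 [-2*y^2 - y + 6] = -4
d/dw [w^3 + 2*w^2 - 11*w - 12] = 3*w^2 + 4*w - 11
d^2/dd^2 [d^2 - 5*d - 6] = 2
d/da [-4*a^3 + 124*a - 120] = 124 - 12*a^2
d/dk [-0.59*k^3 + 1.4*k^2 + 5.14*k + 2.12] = -1.77*k^2 + 2.8*k + 5.14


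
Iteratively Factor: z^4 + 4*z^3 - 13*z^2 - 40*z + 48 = (z + 4)*(z^3 - 13*z + 12) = (z - 3)*(z + 4)*(z^2 + 3*z - 4) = (z - 3)*(z - 1)*(z + 4)*(z + 4)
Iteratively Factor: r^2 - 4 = (r + 2)*(r - 2)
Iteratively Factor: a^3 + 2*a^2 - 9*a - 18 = (a + 3)*(a^2 - a - 6) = (a - 3)*(a + 3)*(a + 2)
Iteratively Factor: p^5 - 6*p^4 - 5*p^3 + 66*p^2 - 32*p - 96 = (p - 4)*(p^4 - 2*p^3 - 13*p^2 + 14*p + 24) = (p - 4)^2*(p^3 + 2*p^2 - 5*p - 6) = (p - 4)^2*(p - 2)*(p^2 + 4*p + 3) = (p - 4)^2*(p - 2)*(p + 1)*(p + 3)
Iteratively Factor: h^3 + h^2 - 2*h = (h + 2)*(h^2 - h) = (h - 1)*(h + 2)*(h)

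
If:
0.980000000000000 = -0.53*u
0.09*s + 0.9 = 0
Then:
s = -10.00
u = -1.85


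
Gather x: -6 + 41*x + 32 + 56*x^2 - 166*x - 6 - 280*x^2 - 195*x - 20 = -224*x^2 - 320*x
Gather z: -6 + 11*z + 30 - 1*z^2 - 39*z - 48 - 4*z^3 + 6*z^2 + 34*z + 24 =-4*z^3 + 5*z^2 + 6*z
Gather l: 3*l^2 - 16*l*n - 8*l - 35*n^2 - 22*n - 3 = 3*l^2 + l*(-16*n - 8) - 35*n^2 - 22*n - 3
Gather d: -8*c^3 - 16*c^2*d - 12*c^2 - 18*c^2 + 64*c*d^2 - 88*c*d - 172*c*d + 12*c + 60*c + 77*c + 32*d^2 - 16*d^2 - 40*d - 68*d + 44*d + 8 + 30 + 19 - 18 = -8*c^3 - 30*c^2 + 149*c + d^2*(64*c + 16) + d*(-16*c^2 - 260*c - 64) + 39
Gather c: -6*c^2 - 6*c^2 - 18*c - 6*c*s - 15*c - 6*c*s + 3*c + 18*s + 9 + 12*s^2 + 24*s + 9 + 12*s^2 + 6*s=-12*c^2 + c*(-12*s - 30) + 24*s^2 + 48*s + 18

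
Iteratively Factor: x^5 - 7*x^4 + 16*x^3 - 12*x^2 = (x - 3)*(x^4 - 4*x^3 + 4*x^2) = (x - 3)*(x - 2)*(x^3 - 2*x^2) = x*(x - 3)*(x - 2)*(x^2 - 2*x) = x*(x - 3)*(x - 2)^2*(x)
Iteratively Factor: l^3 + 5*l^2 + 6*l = (l + 3)*(l^2 + 2*l) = l*(l + 3)*(l + 2)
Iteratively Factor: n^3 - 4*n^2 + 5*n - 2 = (n - 2)*(n^2 - 2*n + 1) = (n - 2)*(n - 1)*(n - 1)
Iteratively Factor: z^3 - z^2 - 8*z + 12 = (z - 2)*(z^2 + z - 6) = (z - 2)*(z + 3)*(z - 2)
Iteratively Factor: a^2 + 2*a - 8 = (a + 4)*(a - 2)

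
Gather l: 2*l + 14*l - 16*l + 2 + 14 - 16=0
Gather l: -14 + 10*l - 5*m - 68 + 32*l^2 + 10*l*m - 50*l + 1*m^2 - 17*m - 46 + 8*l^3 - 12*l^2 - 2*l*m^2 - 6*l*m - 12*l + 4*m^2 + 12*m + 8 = 8*l^3 + 20*l^2 + l*(-2*m^2 + 4*m - 52) + 5*m^2 - 10*m - 120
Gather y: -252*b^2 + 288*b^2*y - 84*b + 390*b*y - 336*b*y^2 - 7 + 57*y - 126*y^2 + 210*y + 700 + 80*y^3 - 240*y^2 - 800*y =-252*b^2 - 84*b + 80*y^3 + y^2*(-336*b - 366) + y*(288*b^2 + 390*b - 533) + 693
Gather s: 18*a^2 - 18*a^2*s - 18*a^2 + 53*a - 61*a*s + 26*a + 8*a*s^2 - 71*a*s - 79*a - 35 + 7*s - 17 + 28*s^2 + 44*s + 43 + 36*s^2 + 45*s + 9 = s^2*(8*a + 64) + s*(-18*a^2 - 132*a + 96)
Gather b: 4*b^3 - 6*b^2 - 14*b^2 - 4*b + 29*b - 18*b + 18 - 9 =4*b^3 - 20*b^2 + 7*b + 9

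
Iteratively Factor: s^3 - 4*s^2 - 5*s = (s + 1)*(s^2 - 5*s) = (s - 5)*(s + 1)*(s)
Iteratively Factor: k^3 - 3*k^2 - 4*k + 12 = (k - 3)*(k^2 - 4) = (k - 3)*(k - 2)*(k + 2)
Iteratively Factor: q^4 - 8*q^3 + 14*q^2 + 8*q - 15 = (q - 1)*(q^3 - 7*q^2 + 7*q + 15) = (q - 1)*(q + 1)*(q^2 - 8*q + 15) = (q - 3)*(q - 1)*(q + 1)*(q - 5)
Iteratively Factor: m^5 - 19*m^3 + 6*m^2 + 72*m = (m + 4)*(m^4 - 4*m^3 - 3*m^2 + 18*m) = m*(m + 4)*(m^3 - 4*m^2 - 3*m + 18) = m*(m - 3)*(m + 4)*(m^2 - m - 6) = m*(m - 3)^2*(m + 4)*(m + 2)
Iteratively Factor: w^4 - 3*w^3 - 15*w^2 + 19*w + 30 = (w + 3)*(w^3 - 6*w^2 + 3*w + 10) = (w + 1)*(w + 3)*(w^2 - 7*w + 10) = (w - 2)*(w + 1)*(w + 3)*(w - 5)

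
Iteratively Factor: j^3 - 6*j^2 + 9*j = (j - 3)*(j^2 - 3*j) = j*(j - 3)*(j - 3)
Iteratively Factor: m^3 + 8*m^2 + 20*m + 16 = (m + 2)*(m^2 + 6*m + 8) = (m + 2)*(m + 4)*(m + 2)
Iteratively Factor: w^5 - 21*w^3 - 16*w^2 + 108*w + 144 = (w + 3)*(w^4 - 3*w^3 - 12*w^2 + 20*w + 48) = (w - 3)*(w + 3)*(w^3 - 12*w - 16) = (w - 3)*(w + 2)*(w + 3)*(w^2 - 2*w - 8) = (w - 3)*(w + 2)^2*(w + 3)*(w - 4)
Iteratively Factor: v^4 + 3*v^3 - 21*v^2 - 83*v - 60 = (v + 4)*(v^3 - v^2 - 17*v - 15) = (v + 3)*(v + 4)*(v^2 - 4*v - 5) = (v + 1)*(v + 3)*(v + 4)*(v - 5)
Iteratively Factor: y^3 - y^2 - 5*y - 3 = (y + 1)*(y^2 - 2*y - 3) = (y - 3)*(y + 1)*(y + 1)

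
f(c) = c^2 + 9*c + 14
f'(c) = 2*c + 9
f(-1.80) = 1.04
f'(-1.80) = 5.40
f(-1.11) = 5.24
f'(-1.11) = 6.78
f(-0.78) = 7.59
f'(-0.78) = 7.44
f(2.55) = 43.45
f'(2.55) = 14.10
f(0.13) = 15.19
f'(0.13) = 9.26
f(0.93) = 23.23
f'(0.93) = 10.86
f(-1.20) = 4.64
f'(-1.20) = 6.60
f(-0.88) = 6.85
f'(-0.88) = 7.24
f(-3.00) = -4.00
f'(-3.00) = 3.00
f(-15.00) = 104.00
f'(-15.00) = -21.00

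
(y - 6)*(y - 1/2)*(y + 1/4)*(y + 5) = y^4 - 5*y^3/4 - 239*y^2/8 + 61*y/8 + 15/4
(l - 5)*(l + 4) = l^2 - l - 20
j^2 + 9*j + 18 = (j + 3)*(j + 6)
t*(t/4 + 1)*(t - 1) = t^3/4 + 3*t^2/4 - t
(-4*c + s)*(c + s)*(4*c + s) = -16*c^3 - 16*c^2*s + c*s^2 + s^3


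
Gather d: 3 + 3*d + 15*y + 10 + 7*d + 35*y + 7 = 10*d + 50*y + 20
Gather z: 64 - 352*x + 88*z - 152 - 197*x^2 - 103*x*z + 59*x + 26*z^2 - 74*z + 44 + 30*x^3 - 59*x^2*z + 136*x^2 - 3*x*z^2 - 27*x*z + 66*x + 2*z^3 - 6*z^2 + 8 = 30*x^3 - 61*x^2 - 227*x + 2*z^3 + z^2*(20 - 3*x) + z*(-59*x^2 - 130*x + 14) - 36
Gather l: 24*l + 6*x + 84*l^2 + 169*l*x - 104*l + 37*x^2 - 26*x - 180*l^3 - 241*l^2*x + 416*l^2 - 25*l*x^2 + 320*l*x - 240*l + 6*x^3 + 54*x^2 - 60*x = -180*l^3 + l^2*(500 - 241*x) + l*(-25*x^2 + 489*x - 320) + 6*x^3 + 91*x^2 - 80*x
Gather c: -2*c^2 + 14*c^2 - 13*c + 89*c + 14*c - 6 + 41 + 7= 12*c^2 + 90*c + 42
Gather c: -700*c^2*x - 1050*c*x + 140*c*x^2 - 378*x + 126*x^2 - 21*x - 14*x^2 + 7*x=-700*c^2*x + c*(140*x^2 - 1050*x) + 112*x^2 - 392*x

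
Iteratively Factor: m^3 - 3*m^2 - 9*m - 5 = (m + 1)*(m^2 - 4*m - 5) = (m - 5)*(m + 1)*(m + 1)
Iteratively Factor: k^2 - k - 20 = (k + 4)*(k - 5)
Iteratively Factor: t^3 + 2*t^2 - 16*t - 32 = (t - 4)*(t^2 + 6*t + 8) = (t - 4)*(t + 2)*(t + 4)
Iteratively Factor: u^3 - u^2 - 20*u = (u)*(u^2 - u - 20) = u*(u - 5)*(u + 4)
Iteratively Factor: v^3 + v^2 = (v)*(v^2 + v) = v*(v + 1)*(v)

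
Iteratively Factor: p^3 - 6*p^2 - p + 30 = (p - 3)*(p^2 - 3*p - 10) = (p - 3)*(p + 2)*(p - 5)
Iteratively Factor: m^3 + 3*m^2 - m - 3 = (m + 3)*(m^2 - 1) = (m + 1)*(m + 3)*(m - 1)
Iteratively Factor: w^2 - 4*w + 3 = (w - 3)*(w - 1)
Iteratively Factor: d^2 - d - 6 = (d + 2)*(d - 3)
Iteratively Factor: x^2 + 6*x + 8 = (x + 2)*(x + 4)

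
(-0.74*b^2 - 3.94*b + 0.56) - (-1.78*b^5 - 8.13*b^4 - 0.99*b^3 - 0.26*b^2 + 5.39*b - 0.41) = 1.78*b^5 + 8.13*b^4 + 0.99*b^3 - 0.48*b^2 - 9.33*b + 0.97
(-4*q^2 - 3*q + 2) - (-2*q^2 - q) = -2*q^2 - 2*q + 2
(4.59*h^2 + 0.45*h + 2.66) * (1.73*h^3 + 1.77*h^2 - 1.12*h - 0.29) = 7.9407*h^5 + 8.9028*h^4 + 0.257499999999999*h^3 + 2.8731*h^2 - 3.1097*h - 0.7714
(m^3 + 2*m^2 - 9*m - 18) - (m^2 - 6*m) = m^3 + m^2 - 3*m - 18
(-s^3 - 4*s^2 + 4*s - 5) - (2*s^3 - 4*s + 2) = -3*s^3 - 4*s^2 + 8*s - 7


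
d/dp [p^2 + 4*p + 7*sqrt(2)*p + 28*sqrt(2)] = 2*p + 4 + 7*sqrt(2)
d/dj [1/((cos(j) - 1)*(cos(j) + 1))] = 2*cos(j)/sin(j)^3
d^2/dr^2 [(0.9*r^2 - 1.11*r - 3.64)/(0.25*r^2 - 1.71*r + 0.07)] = (0.63075*r^3 - 1.4595*r^2 + 9.45315*r - 21.416962)/(0.015625*r^6 - 0.320625*r^5 + 2.2062*r^4 - 5.179761*r^3 + 0.617736*r^2 - 0.025137*r + 0.000343)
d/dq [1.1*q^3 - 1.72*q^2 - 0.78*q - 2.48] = 3.3*q^2 - 3.44*q - 0.78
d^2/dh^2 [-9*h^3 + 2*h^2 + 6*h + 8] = 4 - 54*h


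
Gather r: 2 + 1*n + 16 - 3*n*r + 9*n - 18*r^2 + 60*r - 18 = 10*n - 18*r^2 + r*(60 - 3*n)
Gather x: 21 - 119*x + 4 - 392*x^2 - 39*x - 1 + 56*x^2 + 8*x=-336*x^2 - 150*x + 24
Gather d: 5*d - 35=5*d - 35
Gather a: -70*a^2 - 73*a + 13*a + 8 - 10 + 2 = -70*a^2 - 60*a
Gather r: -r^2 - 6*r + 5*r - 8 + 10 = -r^2 - r + 2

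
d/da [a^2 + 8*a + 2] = 2*a + 8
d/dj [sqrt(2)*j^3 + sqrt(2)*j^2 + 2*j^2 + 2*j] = 3*sqrt(2)*j^2 + 2*sqrt(2)*j + 4*j + 2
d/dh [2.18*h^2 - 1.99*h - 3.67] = 4.36*h - 1.99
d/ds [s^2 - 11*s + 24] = 2*s - 11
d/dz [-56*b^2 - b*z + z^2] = -b + 2*z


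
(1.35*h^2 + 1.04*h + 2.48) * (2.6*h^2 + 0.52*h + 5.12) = 3.51*h^4 + 3.406*h^3 + 13.9008*h^2 + 6.6144*h + 12.6976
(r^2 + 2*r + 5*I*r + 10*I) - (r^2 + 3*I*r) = 2*r + 2*I*r + 10*I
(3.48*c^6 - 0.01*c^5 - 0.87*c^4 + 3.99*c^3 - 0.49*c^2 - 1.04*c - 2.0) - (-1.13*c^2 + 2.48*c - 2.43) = 3.48*c^6 - 0.01*c^5 - 0.87*c^4 + 3.99*c^3 + 0.64*c^2 - 3.52*c + 0.43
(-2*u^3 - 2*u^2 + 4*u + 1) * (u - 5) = -2*u^4 + 8*u^3 + 14*u^2 - 19*u - 5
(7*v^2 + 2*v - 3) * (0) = 0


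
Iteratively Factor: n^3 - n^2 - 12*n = (n)*(n^2 - n - 12) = n*(n - 4)*(n + 3)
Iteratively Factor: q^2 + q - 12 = (q + 4)*(q - 3)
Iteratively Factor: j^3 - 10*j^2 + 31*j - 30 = (j - 5)*(j^2 - 5*j + 6) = (j - 5)*(j - 2)*(j - 3)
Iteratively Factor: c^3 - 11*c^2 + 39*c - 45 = (c - 5)*(c^2 - 6*c + 9) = (c - 5)*(c - 3)*(c - 3)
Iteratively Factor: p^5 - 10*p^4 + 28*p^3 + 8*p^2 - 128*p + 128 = (p - 4)*(p^4 - 6*p^3 + 4*p^2 + 24*p - 32) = (p - 4)^2*(p^3 - 2*p^2 - 4*p + 8) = (p - 4)^2*(p - 2)*(p^2 - 4) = (p - 4)^2*(p - 2)^2*(p + 2)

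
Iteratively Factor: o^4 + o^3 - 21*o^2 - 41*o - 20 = (o + 1)*(o^3 - 21*o - 20) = (o + 1)^2*(o^2 - o - 20) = (o - 5)*(o + 1)^2*(o + 4)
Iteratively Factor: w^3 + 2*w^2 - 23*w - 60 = (w + 4)*(w^2 - 2*w - 15) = (w + 3)*(w + 4)*(w - 5)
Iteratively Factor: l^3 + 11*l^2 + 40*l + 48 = (l + 3)*(l^2 + 8*l + 16) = (l + 3)*(l + 4)*(l + 4)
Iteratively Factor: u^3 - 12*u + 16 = (u - 2)*(u^2 + 2*u - 8) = (u - 2)*(u + 4)*(u - 2)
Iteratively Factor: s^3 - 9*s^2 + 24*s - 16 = (s - 1)*(s^2 - 8*s + 16) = (s - 4)*(s - 1)*(s - 4)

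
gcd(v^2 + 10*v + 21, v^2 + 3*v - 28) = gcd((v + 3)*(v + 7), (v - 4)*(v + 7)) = v + 7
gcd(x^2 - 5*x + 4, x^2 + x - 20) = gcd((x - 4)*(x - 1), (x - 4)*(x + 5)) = x - 4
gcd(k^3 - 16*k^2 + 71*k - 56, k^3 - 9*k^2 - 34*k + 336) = k^2 - 15*k + 56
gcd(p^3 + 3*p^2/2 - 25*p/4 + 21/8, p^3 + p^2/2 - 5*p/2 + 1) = p - 1/2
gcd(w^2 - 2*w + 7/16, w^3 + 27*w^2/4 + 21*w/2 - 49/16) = w - 1/4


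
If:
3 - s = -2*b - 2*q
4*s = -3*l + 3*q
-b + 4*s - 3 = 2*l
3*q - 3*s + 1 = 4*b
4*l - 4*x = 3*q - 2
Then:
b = -119/229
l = -242/229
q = -214/229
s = 21/229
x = 33/229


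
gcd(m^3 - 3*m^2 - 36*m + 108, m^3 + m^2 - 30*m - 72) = m - 6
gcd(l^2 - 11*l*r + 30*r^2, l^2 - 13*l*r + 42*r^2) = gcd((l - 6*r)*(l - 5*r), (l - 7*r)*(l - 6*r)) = -l + 6*r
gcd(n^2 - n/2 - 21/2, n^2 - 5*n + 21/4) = n - 7/2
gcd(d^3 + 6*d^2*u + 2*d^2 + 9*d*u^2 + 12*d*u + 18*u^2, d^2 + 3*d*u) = d + 3*u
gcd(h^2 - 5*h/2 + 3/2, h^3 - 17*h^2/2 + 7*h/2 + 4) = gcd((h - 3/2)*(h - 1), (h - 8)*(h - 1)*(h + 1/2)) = h - 1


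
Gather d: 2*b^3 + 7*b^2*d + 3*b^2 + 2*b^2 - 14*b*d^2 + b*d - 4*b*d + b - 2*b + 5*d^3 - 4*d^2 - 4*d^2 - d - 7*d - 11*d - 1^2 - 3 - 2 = 2*b^3 + 5*b^2 - b + 5*d^3 + d^2*(-14*b - 8) + d*(7*b^2 - 3*b - 19) - 6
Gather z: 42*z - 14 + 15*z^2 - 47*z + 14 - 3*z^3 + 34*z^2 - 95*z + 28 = -3*z^3 + 49*z^2 - 100*z + 28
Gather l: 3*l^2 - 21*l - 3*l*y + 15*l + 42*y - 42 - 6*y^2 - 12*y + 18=3*l^2 + l*(-3*y - 6) - 6*y^2 + 30*y - 24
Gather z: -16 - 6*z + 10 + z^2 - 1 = z^2 - 6*z - 7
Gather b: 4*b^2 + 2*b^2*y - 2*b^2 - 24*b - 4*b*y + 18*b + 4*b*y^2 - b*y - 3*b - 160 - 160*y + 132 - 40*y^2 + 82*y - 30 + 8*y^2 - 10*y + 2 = b^2*(2*y + 2) + b*(4*y^2 - 5*y - 9) - 32*y^2 - 88*y - 56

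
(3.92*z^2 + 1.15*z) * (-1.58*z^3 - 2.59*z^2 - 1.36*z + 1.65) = -6.1936*z^5 - 11.9698*z^4 - 8.3097*z^3 + 4.904*z^2 + 1.8975*z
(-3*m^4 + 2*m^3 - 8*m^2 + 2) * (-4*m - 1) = 12*m^5 - 5*m^4 + 30*m^3 + 8*m^2 - 8*m - 2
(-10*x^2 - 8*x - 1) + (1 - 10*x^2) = -20*x^2 - 8*x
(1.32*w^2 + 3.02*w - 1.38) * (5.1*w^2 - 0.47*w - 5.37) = 6.732*w^4 + 14.7816*w^3 - 15.5458*w^2 - 15.5688*w + 7.4106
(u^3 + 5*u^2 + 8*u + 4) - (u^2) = u^3 + 4*u^2 + 8*u + 4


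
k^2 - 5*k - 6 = (k - 6)*(k + 1)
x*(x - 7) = x^2 - 7*x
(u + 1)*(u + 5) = u^2 + 6*u + 5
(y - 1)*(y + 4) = y^2 + 3*y - 4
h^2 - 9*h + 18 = (h - 6)*(h - 3)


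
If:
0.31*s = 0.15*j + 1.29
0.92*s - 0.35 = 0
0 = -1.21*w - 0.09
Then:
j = -7.81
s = 0.38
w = -0.07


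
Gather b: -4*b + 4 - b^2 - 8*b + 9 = -b^2 - 12*b + 13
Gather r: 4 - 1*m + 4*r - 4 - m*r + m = r*(4 - m)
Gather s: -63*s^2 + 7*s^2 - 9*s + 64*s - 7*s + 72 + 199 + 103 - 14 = -56*s^2 + 48*s + 360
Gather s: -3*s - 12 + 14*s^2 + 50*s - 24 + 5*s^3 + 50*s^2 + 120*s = 5*s^3 + 64*s^2 + 167*s - 36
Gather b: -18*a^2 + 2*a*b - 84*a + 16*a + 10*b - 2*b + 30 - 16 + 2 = -18*a^2 - 68*a + b*(2*a + 8) + 16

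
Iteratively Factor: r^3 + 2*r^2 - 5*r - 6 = (r + 1)*(r^2 + r - 6) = (r - 2)*(r + 1)*(r + 3)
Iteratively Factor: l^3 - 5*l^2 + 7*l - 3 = (l - 1)*(l^2 - 4*l + 3) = (l - 3)*(l - 1)*(l - 1)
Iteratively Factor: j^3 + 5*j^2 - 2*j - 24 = (j - 2)*(j^2 + 7*j + 12) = (j - 2)*(j + 4)*(j + 3)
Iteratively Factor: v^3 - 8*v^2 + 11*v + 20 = (v - 4)*(v^2 - 4*v - 5) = (v - 5)*(v - 4)*(v + 1)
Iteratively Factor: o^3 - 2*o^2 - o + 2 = (o + 1)*(o^2 - 3*o + 2) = (o - 2)*(o + 1)*(o - 1)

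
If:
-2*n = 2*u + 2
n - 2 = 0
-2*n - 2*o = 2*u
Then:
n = 2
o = 1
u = -3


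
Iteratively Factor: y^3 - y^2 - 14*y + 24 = (y + 4)*(y^2 - 5*y + 6) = (y - 2)*(y + 4)*(y - 3)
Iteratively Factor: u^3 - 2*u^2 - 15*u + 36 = (u - 3)*(u^2 + u - 12) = (u - 3)^2*(u + 4)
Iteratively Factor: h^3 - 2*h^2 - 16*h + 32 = (h - 2)*(h^2 - 16) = (h - 4)*(h - 2)*(h + 4)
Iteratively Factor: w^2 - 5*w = (w - 5)*(w)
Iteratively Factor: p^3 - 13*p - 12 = (p - 4)*(p^2 + 4*p + 3) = (p - 4)*(p + 3)*(p + 1)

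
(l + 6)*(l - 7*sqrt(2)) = l^2 - 7*sqrt(2)*l + 6*l - 42*sqrt(2)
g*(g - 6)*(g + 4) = g^3 - 2*g^2 - 24*g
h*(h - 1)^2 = h^3 - 2*h^2 + h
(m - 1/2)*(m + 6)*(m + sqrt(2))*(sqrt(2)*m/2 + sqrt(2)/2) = sqrt(2)*m^4/2 + m^3 + 13*sqrt(2)*m^3/4 + 5*sqrt(2)*m^2/4 + 13*m^2/2 - 3*sqrt(2)*m/2 + 5*m/2 - 3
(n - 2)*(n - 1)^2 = n^3 - 4*n^2 + 5*n - 2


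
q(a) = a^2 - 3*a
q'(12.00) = 21.00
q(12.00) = 108.00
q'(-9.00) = -21.00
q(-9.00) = 108.00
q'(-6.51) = -16.02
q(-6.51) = 61.91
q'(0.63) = -1.74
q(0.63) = -1.49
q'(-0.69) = -4.38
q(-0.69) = 2.55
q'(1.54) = 0.08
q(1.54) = -2.25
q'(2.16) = 1.32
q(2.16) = -1.81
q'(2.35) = 1.70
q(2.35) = -1.53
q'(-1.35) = -5.70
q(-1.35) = 5.87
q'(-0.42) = -3.84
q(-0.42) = 1.44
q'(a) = 2*a - 3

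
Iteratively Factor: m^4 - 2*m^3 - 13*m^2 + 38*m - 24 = (m + 4)*(m^3 - 6*m^2 + 11*m - 6) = (m - 2)*(m + 4)*(m^2 - 4*m + 3) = (m - 3)*(m - 2)*(m + 4)*(m - 1)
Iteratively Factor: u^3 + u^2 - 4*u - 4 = (u + 2)*(u^2 - u - 2) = (u + 1)*(u + 2)*(u - 2)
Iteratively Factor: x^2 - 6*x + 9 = (x - 3)*(x - 3)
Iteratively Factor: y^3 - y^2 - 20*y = (y - 5)*(y^2 + 4*y) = y*(y - 5)*(y + 4)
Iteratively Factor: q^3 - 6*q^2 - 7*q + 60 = (q - 5)*(q^2 - q - 12) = (q - 5)*(q + 3)*(q - 4)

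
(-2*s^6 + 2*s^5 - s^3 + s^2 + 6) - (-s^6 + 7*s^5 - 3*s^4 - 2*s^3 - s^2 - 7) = -s^6 - 5*s^5 + 3*s^4 + s^3 + 2*s^2 + 13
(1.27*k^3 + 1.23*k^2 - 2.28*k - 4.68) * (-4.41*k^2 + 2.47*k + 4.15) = -5.6007*k^5 - 2.2874*k^4 + 18.3634*k^3 + 20.1117*k^2 - 21.0216*k - 19.422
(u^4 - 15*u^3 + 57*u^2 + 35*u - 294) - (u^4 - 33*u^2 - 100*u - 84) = -15*u^3 + 90*u^2 + 135*u - 210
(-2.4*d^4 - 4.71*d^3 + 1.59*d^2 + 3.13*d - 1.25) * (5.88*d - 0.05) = -14.112*d^5 - 27.5748*d^4 + 9.5847*d^3 + 18.3249*d^2 - 7.5065*d + 0.0625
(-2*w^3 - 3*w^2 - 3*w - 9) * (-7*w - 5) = 14*w^4 + 31*w^3 + 36*w^2 + 78*w + 45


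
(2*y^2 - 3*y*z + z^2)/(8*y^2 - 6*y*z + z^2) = (y - z)/(4*y - z)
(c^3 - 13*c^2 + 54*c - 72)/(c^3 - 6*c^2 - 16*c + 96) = (c - 3)/(c + 4)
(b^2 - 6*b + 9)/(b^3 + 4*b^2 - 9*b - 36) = (b - 3)/(b^2 + 7*b + 12)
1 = 1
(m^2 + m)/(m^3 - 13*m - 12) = m/(m^2 - m - 12)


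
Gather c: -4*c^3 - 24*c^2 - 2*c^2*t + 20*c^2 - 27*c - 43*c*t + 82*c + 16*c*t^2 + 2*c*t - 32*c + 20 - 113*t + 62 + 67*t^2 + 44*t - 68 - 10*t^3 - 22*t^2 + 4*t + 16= -4*c^3 + c^2*(-2*t - 4) + c*(16*t^2 - 41*t + 23) - 10*t^3 + 45*t^2 - 65*t + 30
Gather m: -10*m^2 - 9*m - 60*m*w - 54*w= -10*m^2 + m*(-60*w - 9) - 54*w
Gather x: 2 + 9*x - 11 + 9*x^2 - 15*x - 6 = 9*x^2 - 6*x - 15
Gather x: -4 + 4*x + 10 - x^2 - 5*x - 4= -x^2 - x + 2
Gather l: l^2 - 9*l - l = l^2 - 10*l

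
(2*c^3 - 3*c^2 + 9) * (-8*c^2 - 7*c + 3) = -16*c^5 + 10*c^4 + 27*c^3 - 81*c^2 - 63*c + 27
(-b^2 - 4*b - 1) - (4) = -b^2 - 4*b - 5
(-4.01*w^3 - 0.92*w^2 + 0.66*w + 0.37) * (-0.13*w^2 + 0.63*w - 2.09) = 0.5213*w^5 - 2.4067*w^4 + 7.7155*w^3 + 2.2905*w^2 - 1.1463*w - 0.7733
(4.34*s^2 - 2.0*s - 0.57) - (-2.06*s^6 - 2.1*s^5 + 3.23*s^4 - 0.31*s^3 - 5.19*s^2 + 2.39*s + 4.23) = 2.06*s^6 + 2.1*s^5 - 3.23*s^4 + 0.31*s^3 + 9.53*s^2 - 4.39*s - 4.8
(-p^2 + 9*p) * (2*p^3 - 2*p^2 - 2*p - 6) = -2*p^5 + 20*p^4 - 16*p^3 - 12*p^2 - 54*p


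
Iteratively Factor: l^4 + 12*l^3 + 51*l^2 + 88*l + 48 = (l + 3)*(l^3 + 9*l^2 + 24*l + 16) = (l + 3)*(l + 4)*(l^2 + 5*l + 4) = (l + 1)*(l + 3)*(l + 4)*(l + 4)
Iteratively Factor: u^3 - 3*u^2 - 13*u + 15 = (u - 1)*(u^2 - 2*u - 15) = (u - 5)*(u - 1)*(u + 3)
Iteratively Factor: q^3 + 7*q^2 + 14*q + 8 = (q + 4)*(q^2 + 3*q + 2) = (q + 2)*(q + 4)*(q + 1)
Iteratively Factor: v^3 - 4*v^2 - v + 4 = (v + 1)*(v^2 - 5*v + 4) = (v - 4)*(v + 1)*(v - 1)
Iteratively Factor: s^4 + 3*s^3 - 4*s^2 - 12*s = (s - 2)*(s^3 + 5*s^2 + 6*s) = s*(s - 2)*(s^2 + 5*s + 6) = s*(s - 2)*(s + 3)*(s + 2)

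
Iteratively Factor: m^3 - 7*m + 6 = (m - 1)*(m^2 + m - 6) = (m - 1)*(m + 3)*(m - 2)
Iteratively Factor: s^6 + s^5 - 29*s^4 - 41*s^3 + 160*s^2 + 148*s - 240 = (s + 4)*(s^5 - 3*s^4 - 17*s^3 + 27*s^2 + 52*s - 60) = (s - 2)*(s + 4)*(s^4 - s^3 - 19*s^2 - 11*s + 30) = (s - 5)*(s - 2)*(s + 4)*(s^3 + 4*s^2 + s - 6) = (s - 5)*(s - 2)*(s + 2)*(s + 4)*(s^2 + 2*s - 3) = (s - 5)*(s - 2)*(s + 2)*(s + 3)*(s + 4)*(s - 1)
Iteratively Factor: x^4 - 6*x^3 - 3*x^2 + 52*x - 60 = (x - 5)*(x^3 - x^2 - 8*x + 12) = (x - 5)*(x - 2)*(x^2 + x - 6) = (x - 5)*(x - 2)*(x + 3)*(x - 2)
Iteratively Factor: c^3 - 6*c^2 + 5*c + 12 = (c - 4)*(c^2 - 2*c - 3) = (c - 4)*(c + 1)*(c - 3)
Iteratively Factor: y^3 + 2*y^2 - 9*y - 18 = (y - 3)*(y^2 + 5*y + 6) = (y - 3)*(y + 2)*(y + 3)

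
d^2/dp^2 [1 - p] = 0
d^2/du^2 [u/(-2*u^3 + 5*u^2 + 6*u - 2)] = 2*(-4*u*(-3*u^2 + 5*u + 3)^2 + (6*u^2 + u*(6*u - 5) - 10*u - 6)*(2*u^3 - 5*u^2 - 6*u + 2))/(2*u^3 - 5*u^2 - 6*u + 2)^3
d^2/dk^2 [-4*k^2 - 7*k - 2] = -8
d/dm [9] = 0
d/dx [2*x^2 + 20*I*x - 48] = 4*x + 20*I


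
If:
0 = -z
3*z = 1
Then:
No Solution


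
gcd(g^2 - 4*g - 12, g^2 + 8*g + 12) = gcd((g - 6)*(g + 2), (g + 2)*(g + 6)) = g + 2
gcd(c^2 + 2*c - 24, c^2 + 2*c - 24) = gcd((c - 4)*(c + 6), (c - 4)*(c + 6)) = c^2 + 2*c - 24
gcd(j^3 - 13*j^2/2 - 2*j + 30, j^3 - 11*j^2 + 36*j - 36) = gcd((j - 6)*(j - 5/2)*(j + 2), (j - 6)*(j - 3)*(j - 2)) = j - 6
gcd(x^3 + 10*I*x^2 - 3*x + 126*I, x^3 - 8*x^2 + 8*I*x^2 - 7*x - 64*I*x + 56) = x + 7*I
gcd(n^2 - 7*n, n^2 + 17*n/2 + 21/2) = 1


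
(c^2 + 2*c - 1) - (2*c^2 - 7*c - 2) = -c^2 + 9*c + 1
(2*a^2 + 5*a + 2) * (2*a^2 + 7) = 4*a^4 + 10*a^3 + 18*a^2 + 35*a + 14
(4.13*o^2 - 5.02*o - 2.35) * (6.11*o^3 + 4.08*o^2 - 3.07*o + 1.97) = 25.2343*o^5 - 13.8218*o^4 - 47.5192*o^3 + 13.9595*o^2 - 2.6749*o - 4.6295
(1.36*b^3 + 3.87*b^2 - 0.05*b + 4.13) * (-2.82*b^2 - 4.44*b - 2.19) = -3.8352*b^5 - 16.9518*b^4 - 20.0202*b^3 - 19.8999*b^2 - 18.2277*b - 9.0447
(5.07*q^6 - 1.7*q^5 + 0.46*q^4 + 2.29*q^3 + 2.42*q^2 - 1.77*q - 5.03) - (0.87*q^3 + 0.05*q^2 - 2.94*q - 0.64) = 5.07*q^6 - 1.7*q^5 + 0.46*q^4 + 1.42*q^3 + 2.37*q^2 + 1.17*q - 4.39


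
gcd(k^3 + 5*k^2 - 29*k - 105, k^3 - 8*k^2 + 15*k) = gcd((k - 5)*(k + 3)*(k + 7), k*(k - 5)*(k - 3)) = k - 5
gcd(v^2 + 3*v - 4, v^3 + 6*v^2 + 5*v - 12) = v^2 + 3*v - 4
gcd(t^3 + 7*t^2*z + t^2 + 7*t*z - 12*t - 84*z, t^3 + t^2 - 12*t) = t^2 + t - 12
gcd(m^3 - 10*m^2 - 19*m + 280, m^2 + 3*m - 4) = 1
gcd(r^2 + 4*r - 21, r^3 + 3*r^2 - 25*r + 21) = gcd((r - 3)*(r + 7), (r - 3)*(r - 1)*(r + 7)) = r^2 + 4*r - 21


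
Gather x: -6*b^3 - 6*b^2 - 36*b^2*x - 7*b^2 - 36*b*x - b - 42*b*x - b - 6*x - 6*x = -6*b^3 - 13*b^2 - 2*b + x*(-36*b^2 - 78*b - 12)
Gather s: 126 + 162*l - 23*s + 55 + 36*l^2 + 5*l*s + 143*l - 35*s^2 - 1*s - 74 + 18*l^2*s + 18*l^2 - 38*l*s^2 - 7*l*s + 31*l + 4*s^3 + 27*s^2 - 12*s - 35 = 54*l^2 + 336*l + 4*s^3 + s^2*(-38*l - 8) + s*(18*l^2 - 2*l - 36) + 72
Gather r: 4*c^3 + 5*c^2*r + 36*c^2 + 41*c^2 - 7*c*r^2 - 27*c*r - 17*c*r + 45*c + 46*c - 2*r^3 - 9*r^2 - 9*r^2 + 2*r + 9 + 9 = 4*c^3 + 77*c^2 + 91*c - 2*r^3 + r^2*(-7*c - 18) + r*(5*c^2 - 44*c + 2) + 18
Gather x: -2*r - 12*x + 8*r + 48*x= 6*r + 36*x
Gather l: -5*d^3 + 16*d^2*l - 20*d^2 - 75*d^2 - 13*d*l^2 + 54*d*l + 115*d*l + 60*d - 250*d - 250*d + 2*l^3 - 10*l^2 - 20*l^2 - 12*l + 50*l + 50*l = -5*d^3 - 95*d^2 - 440*d + 2*l^3 + l^2*(-13*d - 30) + l*(16*d^2 + 169*d + 88)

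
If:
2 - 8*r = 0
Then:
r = 1/4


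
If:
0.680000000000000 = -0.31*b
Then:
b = -2.19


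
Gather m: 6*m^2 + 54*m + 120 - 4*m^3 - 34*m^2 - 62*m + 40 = -4*m^3 - 28*m^2 - 8*m + 160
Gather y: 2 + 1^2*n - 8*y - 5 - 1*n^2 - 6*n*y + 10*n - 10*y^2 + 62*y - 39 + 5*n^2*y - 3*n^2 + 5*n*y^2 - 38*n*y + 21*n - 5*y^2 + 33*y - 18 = -4*n^2 + 32*n + y^2*(5*n - 15) + y*(5*n^2 - 44*n + 87) - 60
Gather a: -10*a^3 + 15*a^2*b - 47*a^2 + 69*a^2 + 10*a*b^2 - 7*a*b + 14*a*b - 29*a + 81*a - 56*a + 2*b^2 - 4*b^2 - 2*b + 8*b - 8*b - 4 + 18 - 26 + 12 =-10*a^3 + a^2*(15*b + 22) + a*(10*b^2 + 7*b - 4) - 2*b^2 - 2*b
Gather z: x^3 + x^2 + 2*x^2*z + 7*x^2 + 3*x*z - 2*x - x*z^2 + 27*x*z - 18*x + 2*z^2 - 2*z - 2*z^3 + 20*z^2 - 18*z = x^3 + 8*x^2 - 20*x - 2*z^3 + z^2*(22 - x) + z*(2*x^2 + 30*x - 20)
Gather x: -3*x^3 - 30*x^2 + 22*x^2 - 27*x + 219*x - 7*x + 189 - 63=-3*x^3 - 8*x^2 + 185*x + 126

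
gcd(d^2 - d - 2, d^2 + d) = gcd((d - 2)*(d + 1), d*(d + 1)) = d + 1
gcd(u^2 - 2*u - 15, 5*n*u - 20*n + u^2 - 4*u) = 1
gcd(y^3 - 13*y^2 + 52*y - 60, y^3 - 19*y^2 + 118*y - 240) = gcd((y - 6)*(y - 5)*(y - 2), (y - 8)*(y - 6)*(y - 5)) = y^2 - 11*y + 30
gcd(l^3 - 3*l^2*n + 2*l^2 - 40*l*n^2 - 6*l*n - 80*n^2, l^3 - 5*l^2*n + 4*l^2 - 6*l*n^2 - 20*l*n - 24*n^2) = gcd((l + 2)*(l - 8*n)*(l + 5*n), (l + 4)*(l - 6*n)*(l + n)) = 1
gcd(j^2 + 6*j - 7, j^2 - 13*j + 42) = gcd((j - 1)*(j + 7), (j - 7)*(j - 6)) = 1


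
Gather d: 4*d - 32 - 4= 4*d - 36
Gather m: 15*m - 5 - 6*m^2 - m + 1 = -6*m^2 + 14*m - 4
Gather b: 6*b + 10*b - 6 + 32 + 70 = 16*b + 96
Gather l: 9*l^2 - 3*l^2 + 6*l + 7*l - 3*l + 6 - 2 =6*l^2 + 10*l + 4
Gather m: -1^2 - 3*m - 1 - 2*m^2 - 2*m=-2*m^2 - 5*m - 2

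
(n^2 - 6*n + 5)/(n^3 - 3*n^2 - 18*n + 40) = (n - 1)/(n^2 + 2*n - 8)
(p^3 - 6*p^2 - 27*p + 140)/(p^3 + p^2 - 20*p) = (p - 7)/p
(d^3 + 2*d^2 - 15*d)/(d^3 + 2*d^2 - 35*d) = (d^2 + 2*d - 15)/(d^2 + 2*d - 35)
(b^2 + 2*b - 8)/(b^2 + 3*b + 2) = (b^2 + 2*b - 8)/(b^2 + 3*b + 2)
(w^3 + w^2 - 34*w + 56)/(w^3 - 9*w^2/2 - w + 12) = 2*(w + 7)/(2*w + 3)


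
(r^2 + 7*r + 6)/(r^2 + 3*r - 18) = (r + 1)/(r - 3)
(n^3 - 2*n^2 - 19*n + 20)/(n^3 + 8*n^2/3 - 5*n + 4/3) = 3*(n - 5)/(3*n - 1)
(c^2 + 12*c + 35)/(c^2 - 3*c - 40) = (c + 7)/(c - 8)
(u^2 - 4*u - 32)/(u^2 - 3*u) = (u^2 - 4*u - 32)/(u*(u - 3))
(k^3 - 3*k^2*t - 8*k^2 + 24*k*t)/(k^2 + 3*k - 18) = k*(k^2 - 3*k*t - 8*k + 24*t)/(k^2 + 3*k - 18)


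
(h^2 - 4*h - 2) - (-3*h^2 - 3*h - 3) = 4*h^2 - h + 1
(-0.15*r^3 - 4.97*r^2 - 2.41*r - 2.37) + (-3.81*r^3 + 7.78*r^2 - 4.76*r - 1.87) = -3.96*r^3 + 2.81*r^2 - 7.17*r - 4.24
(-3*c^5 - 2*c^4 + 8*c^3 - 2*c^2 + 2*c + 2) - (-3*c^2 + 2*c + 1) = -3*c^5 - 2*c^4 + 8*c^3 + c^2 + 1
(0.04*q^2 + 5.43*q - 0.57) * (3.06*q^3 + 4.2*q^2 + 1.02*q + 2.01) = 0.1224*q^5 + 16.7838*q^4 + 21.1026*q^3 + 3.225*q^2 + 10.3329*q - 1.1457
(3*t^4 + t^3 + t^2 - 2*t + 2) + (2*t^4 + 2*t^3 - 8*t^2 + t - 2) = 5*t^4 + 3*t^3 - 7*t^2 - t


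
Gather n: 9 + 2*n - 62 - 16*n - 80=-14*n - 133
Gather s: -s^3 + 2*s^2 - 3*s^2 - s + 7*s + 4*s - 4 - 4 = -s^3 - s^2 + 10*s - 8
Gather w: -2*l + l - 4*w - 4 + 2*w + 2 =-l - 2*w - 2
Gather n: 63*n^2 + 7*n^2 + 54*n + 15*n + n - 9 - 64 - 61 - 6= 70*n^2 + 70*n - 140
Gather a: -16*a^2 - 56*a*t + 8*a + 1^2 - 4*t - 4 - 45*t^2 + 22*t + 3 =-16*a^2 + a*(8 - 56*t) - 45*t^2 + 18*t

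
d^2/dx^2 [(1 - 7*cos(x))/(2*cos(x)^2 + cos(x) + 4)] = (252*sin(x)^4*cos(x) - 30*sin(x)^4 + 33*sin(x)^2 + 303*cos(x)/2 - 87*cos(3*x)/2 - 14*cos(5*x) + 39)/(-2*sin(x)^2 + cos(x) + 6)^3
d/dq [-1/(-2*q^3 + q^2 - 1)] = 2*q*(1 - 3*q)/(2*q^3 - q^2 + 1)^2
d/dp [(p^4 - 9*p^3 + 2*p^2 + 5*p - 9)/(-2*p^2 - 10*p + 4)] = (-2*p^5 - 6*p^4 + 98*p^3 - 59*p^2 - 10*p - 35)/(2*(p^4 + 10*p^3 + 21*p^2 - 20*p + 4))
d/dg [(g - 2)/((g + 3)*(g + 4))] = (-g^2 + 4*g + 26)/(g^4 + 14*g^3 + 73*g^2 + 168*g + 144)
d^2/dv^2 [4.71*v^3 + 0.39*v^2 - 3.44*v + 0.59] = 28.26*v + 0.78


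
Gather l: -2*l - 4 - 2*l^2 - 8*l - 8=-2*l^2 - 10*l - 12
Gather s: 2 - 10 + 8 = 0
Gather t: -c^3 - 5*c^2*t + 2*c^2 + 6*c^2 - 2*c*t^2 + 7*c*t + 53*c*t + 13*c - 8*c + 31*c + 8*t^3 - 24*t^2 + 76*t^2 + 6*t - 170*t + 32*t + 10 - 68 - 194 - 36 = -c^3 + 8*c^2 + 36*c + 8*t^3 + t^2*(52 - 2*c) + t*(-5*c^2 + 60*c - 132) - 288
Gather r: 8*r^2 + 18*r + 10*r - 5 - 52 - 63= 8*r^2 + 28*r - 120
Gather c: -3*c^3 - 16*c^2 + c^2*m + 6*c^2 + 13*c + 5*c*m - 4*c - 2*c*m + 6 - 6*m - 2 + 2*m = -3*c^3 + c^2*(m - 10) + c*(3*m + 9) - 4*m + 4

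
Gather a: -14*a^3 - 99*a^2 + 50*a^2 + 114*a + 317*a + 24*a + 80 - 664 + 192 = -14*a^3 - 49*a^2 + 455*a - 392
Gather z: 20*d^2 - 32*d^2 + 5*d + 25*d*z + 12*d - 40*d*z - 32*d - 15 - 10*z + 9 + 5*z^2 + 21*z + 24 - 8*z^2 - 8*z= -12*d^2 - 15*d - 3*z^2 + z*(3 - 15*d) + 18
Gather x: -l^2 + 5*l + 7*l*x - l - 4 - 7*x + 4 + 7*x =-l^2 + 7*l*x + 4*l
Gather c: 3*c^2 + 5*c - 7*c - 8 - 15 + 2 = 3*c^2 - 2*c - 21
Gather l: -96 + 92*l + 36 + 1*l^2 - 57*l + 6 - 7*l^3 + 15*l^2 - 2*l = -7*l^3 + 16*l^2 + 33*l - 54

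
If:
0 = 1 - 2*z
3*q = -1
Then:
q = -1/3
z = 1/2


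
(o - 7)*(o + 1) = o^2 - 6*o - 7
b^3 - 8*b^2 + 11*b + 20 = (b - 5)*(b - 4)*(b + 1)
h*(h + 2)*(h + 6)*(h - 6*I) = h^4 + 8*h^3 - 6*I*h^3 + 12*h^2 - 48*I*h^2 - 72*I*h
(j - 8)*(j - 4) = j^2 - 12*j + 32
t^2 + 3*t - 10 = (t - 2)*(t + 5)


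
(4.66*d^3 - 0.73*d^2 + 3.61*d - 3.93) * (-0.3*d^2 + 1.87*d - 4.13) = -1.398*d^5 + 8.9332*d^4 - 21.6939*d^3 + 10.9446*d^2 - 22.2584*d + 16.2309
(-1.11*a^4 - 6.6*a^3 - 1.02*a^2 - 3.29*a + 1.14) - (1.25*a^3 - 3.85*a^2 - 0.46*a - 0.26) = -1.11*a^4 - 7.85*a^3 + 2.83*a^2 - 2.83*a + 1.4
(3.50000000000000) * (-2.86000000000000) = -10.0100000000000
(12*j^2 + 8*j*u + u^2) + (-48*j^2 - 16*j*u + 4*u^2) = -36*j^2 - 8*j*u + 5*u^2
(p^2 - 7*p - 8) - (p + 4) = p^2 - 8*p - 12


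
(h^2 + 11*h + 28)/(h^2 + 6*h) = (h^2 + 11*h + 28)/(h*(h + 6))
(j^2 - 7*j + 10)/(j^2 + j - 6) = (j - 5)/(j + 3)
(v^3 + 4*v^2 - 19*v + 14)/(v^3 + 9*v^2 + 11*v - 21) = (v - 2)/(v + 3)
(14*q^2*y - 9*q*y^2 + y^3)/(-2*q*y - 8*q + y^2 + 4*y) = y*(-7*q + y)/(y + 4)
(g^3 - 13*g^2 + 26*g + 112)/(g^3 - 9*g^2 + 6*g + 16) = (g^2 - 5*g - 14)/(g^2 - g - 2)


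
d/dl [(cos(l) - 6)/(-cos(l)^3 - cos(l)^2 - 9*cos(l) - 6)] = (21*cos(l) + 17*cos(2*l) - cos(3*l) + 137)*sin(l)/(2*(cos(l)^3 + cos(l)^2 + 9*cos(l) + 6)^2)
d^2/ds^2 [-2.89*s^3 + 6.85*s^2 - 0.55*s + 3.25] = 13.7 - 17.34*s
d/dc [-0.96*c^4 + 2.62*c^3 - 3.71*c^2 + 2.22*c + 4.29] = -3.84*c^3 + 7.86*c^2 - 7.42*c + 2.22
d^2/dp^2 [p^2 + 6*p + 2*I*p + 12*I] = 2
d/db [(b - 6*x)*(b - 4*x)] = 2*b - 10*x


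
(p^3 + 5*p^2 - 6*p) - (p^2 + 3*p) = p^3 + 4*p^2 - 9*p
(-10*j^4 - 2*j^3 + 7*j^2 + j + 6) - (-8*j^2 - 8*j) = -10*j^4 - 2*j^3 + 15*j^2 + 9*j + 6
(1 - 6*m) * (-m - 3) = 6*m^2 + 17*m - 3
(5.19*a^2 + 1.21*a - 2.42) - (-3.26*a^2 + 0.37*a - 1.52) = 8.45*a^2 + 0.84*a - 0.9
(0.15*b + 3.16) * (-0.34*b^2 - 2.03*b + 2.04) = -0.051*b^3 - 1.3789*b^2 - 6.1088*b + 6.4464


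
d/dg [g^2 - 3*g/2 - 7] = 2*g - 3/2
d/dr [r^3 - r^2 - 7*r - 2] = 3*r^2 - 2*r - 7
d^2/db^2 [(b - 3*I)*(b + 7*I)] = 2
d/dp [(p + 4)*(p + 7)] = 2*p + 11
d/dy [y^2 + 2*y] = 2*y + 2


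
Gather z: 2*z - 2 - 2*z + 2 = 0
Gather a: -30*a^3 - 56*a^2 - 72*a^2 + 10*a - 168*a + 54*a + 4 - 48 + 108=-30*a^3 - 128*a^2 - 104*a + 64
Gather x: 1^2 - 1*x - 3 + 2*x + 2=x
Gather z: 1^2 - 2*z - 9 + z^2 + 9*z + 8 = z^2 + 7*z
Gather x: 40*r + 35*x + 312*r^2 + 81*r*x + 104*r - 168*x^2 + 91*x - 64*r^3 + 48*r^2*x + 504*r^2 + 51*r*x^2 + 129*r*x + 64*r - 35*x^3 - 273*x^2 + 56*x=-64*r^3 + 816*r^2 + 208*r - 35*x^3 + x^2*(51*r - 441) + x*(48*r^2 + 210*r + 182)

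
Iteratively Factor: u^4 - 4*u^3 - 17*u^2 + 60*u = (u - 5)*(u^3 + u^2 - 12*u) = u*(u - 5)*(u^2 + u - 12) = u*(u - 5)*(u + 4)*(u - 3)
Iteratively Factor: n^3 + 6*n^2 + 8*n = (n + 4)*(n^2 + 2*n) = n*(n + 4)*(n + 2)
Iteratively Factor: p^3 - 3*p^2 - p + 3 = (p - 3)*(p^2 - 1) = (p - 3)*(p - 1)*(p + 1)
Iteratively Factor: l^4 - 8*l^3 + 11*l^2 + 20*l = (l + 1)*(l^3 - 9*l^2 + 20*l) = (l - 4)*(l + 1)*(l^2 - 5*l) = l*(l - 4)*(l + 1)*(l - 5)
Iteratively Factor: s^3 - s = (s - 1)*(s^2 + s) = s*(s - 1)*(s + 1)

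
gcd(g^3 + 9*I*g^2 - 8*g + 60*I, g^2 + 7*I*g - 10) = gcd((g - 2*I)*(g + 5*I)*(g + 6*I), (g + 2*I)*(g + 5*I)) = g + 5*I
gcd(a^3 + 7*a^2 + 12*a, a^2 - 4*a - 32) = a + 4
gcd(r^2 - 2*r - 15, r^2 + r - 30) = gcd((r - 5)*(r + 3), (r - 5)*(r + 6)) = r - 5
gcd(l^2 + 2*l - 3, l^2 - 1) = l - 1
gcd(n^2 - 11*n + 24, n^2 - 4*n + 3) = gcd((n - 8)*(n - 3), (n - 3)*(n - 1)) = n - 3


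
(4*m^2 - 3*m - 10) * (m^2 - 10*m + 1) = 4*m^4 - 43*m^3 + 24*m^2 + 97*m - 10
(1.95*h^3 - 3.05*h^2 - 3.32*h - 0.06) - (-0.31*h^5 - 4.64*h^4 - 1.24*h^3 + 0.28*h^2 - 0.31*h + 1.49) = 0.31*h^5 + 4.64*h^4 + 3.19*h^3 - 3.33*h^2 - 3.01*h - 1.55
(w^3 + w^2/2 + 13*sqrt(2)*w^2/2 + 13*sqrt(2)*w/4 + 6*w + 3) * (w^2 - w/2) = w^5 + 13*sqrt(2)*w^4/2 + 23*w^3/4 - 13*sqrt(2)*w^2/8 - 3*w/2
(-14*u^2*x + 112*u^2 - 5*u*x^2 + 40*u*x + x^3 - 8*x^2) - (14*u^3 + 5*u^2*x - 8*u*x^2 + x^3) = -14*u^3 - 19*u^2*x + 112*u^2 + 3*u*x^2 + 40*u*x - 8*x^2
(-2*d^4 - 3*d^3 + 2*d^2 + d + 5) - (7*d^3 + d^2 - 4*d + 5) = -2*d^4 - 10*d^3 + d^2 + 5*d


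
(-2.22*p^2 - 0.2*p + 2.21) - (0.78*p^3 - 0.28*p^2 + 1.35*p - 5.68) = -0.78*p^3 - 1.94*p^2 - 1.55*p + 7.89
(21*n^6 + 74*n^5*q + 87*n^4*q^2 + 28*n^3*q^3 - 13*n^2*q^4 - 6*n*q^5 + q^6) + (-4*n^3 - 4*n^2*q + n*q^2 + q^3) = 21*n^6 + 74*n^5*q + 87*n^4*q^2 + 28*n^3*q^3 - 4*n^3 - 13*n^2*q^4 - 4*n^2*q - 6*n*q^5 + n*q^2 + q^6 + q^3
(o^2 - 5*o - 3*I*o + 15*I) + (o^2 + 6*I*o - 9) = 2*o^2 - 5*o + 3*I*o - 9 + 15*I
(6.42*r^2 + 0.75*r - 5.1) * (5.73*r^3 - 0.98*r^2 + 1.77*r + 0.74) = 36.7866*r^5 - 1.9941*r^4 - 18.5946*r^3 + 11.0763*r^2 - 8.472*r - 3.774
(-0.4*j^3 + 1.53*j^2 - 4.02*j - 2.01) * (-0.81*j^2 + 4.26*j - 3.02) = 0.324*j^5 - 2.9433*j^4 + 10.982*j^3 - 20.1177*j^2 + 3.5778*j + 6.0702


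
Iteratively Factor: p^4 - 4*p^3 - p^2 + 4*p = (p - 1)*(p^3 - 3*p^2 - 4*p) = p*(p - 1)*(p^2 - 3*p - 4) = p*(p - 1)*(p + 1)*(p - 4)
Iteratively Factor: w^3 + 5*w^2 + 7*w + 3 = (w + 3)*(w^2 + 2*w + 1) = (w + 1)*(w + 3)*(w + 1)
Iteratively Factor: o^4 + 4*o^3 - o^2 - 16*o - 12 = (o + 3)*(o^3 + o^2 - 4*o - 4) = (o + 1)*(o + 3)*(o^2 - 4) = (o + 1)*(o + 2)*(o + 3)*(o - 2)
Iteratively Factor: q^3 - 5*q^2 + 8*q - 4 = (q - 2)*(q^2 - 3*q + 2) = (q - 2)^2*(q - 1)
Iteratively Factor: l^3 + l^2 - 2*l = (l - 1)*(l^2 + 2*l) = l*(l - 1)*(l + 2)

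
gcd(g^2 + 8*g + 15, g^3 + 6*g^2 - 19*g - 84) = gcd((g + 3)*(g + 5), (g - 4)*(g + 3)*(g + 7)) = g + 3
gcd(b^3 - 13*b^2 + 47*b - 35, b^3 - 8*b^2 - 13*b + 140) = b^2 - 12*b + 35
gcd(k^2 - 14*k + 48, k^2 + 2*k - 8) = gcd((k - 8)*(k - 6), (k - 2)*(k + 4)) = 1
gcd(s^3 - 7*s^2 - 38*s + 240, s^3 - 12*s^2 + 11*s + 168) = s - 8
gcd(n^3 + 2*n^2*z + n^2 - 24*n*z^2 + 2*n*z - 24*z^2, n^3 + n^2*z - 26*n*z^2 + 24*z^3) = -n^2 - 2*n*z + 24*z^2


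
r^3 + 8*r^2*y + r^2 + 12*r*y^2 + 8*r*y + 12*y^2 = (r + 1)*(r + 2*y)*(r + 6*y)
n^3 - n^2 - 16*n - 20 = (n - 5)*(n + 2)^2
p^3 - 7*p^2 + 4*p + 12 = (p - 6)*(p - 2)*(p + 1)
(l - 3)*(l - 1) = l^2 - 4*l + 3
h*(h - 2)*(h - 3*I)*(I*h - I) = I*h^4 + 3*h^3 - 3*I*h^3 - 9*h^2 + 2*I*h^2 + 6*h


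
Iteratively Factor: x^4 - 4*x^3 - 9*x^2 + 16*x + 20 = (x + 2)*(x^3 - 6*x^2 + 3*x + 10) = (x + 1)*(x + 2)*(x^2 - 7*x + 10) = (x - 5)*(x + 1)*(x + 2)*(x - 2)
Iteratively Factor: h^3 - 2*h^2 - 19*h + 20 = (h + 4)*(h^2 - 6*h + 5) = (h - 5)*(h + 4)*(h - 1)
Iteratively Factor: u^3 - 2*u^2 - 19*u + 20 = (u + 4)*(u^2 - 6*u + 5) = (u - 1)*(u + 4)*(u - 5)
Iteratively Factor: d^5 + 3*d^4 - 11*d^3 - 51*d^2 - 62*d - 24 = (d + 3)*(d^4 - 11*d^2 - 18*d - 8) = (d + 1)*(d + 3)*(d^3 - d^2 - 10*d - 8) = (d + 1)*(d + 2)*(d + 3)*(d^2 - 3*d - 4) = (d - 4)*(d + 1)*(d + 2)*(d + 3)*(d + 1)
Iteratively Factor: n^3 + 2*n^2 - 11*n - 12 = (n + 1)*(n^2 + n - 12) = (n - 3)*(n + 1)*(n + 4)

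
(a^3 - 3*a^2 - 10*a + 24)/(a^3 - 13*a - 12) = (a - 2)/(a + 1)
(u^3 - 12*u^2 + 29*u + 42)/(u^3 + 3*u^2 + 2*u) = (u^2 - 13*u + 42)/(u*(u + 2))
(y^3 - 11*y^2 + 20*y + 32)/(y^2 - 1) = (y^2 - 12*y + 32)/(y - 1)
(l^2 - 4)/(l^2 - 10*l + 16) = (l + 2)/(l - 8)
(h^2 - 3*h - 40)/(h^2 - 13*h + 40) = (h + 5)/(h - 5)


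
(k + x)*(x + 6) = k*x + 6*k + x^2 + 6*x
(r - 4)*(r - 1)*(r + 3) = r^3 - 2*r^2 - 11*r + 12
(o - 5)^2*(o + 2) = o^3 - 8*o^2 + 5*o + 50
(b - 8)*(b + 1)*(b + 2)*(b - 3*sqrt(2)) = b^4 - 5*b^3 - 3*sqrt(2)*b^3 - 22*b^2 + 15*sqrt(2)*b^2 - 16*b + 66*sqrt(2)*b + 48*sqrt(2)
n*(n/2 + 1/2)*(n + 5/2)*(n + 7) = n^4/2 + 21*n^3/4 + 27*n^2/2 + 35*n/4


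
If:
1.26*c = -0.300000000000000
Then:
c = -0.24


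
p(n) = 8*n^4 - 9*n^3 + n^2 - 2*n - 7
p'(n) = 32*n^3 - 27*n^2 + 2*n - 2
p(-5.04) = 6342.63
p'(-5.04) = -4794.69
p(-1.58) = 84.01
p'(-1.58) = -198.78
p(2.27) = 100.76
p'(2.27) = 237.72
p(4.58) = 2660.24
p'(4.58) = 2515.10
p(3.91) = 1332.29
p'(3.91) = 1505.89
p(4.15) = 1731.58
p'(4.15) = 1828.44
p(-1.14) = 23.43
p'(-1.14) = -86.78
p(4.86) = 3436.86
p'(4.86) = 3043.31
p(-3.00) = 899.00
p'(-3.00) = -1115.00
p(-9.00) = 59141.00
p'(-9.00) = -25535.00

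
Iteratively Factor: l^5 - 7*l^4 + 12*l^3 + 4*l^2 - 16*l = (l - 2)*(l^4 - 5*l^3 + 2*l^2 + 8*l) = (l - 4)*(l - 2)*(l^3 - l^2 - 2*l) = (l - 4)*(l - 2)^2*(l^2 + l) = l*(l - 4)*(l - 2)^2*(l + 1)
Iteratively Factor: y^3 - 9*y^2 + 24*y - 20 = (y - 2)*(y^2 - 7*y + 10) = (y - 5)*(y - 2)*(y - 2)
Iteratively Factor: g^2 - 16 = (g - 4)*(g + 4)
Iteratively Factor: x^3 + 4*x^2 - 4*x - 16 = (x + 2)*(x^2 + 2*x - 8) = (x - 2)*(x + 2)*(x + 4)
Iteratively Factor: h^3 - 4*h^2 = (h)*(h^2 - 4*h) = h^2*(h - 4)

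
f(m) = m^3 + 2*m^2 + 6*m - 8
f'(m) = 3*m^2 + 4*m + 6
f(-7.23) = -324.77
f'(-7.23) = 133.90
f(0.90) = -0.25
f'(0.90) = 12.03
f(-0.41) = -10.19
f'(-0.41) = 4.86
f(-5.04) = -115.46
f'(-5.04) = 62.04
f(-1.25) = -14.33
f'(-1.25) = 5.69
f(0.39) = -5.30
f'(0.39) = 8.02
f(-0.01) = -8.06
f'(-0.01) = 5.96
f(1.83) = 15.81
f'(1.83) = 23.37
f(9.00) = 937.00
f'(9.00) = 285.00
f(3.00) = 55.00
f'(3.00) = 45.00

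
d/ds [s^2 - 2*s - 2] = 2*s - 2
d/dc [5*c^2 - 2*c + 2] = 10*c - 2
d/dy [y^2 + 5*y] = 2*y + 5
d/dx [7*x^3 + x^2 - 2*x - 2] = 21*x^2 + 2*x - 2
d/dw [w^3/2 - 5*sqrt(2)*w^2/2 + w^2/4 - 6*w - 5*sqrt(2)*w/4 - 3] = 3*w^2/2 - 5*sqrt(2)*w + w/2 - 6 - 5*sqrt(2)/4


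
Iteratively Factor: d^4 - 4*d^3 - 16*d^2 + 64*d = (d + 4)*(d^3 - 8*d^2 + 16*d) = (d - 4)*(d + 4)*(d^2 - 4*d) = (d - 4)^2*(d + 4)*(d)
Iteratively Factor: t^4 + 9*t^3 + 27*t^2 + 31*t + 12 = (t + 1)*(t^3 + 8*t^2 + 19*t + 12) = (t + 1)*(t + 3)*(t^2 + 5*t + 4) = (t + 1)*(t + 3)*(t + 4)*(t + 1)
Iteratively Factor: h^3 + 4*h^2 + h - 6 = (h + 2)*(h^2 + 2*h - 3) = (h - 1)*(h + 2)*(h + 3)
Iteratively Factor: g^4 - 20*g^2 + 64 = (g + 2)*(g^3 - 2*g^2 - 16*g + 32) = (g - 4)*(g + 2)*(g^2 + 2*g - 8) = (g - 4)*(g + 2)*(g + 4)*(g - 2)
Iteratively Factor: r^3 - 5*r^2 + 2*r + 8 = (r - 2)*(r^2 - 3*r - 4) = (r - 2)*(r + 1)*(r - 4)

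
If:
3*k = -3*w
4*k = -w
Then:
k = 0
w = 0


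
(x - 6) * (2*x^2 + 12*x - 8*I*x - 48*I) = 2*x^3 - 8*I*x^2 - 72*x + 288*I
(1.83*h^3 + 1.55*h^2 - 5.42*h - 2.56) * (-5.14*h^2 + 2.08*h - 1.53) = -9.4062*h^5 - 4.1606*h^4 + 28.2829*h^3 - 0.486699999999999*h^2 + 2.9678*h + 3.9168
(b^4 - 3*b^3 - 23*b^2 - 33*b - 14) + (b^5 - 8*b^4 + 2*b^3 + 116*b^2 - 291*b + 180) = b^5 - 7*b^4 - b^3 + 93*b^2 - 324*b + 166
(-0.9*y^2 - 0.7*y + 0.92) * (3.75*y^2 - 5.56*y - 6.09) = -3.375*y^4 + 2.379*y^3 + 12.823*y^2 - 0.8522*y - 5.6028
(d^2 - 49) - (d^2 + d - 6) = -d - 43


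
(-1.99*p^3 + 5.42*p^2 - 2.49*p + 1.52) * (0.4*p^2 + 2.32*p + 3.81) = -0.796*p^5 - 2.4488*p^4 + 3.9965*p^3 + 15.4814*p^2 - 5.9605*p + 5.7912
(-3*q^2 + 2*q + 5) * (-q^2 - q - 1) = 3*q^4 + q^3 - 4*q^2 - 7*q - 5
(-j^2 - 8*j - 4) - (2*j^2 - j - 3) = -3*j^2 - 7*j - 1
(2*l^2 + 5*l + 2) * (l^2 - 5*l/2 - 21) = 2*l^4 - 105*l^2/2 - 110*l - 42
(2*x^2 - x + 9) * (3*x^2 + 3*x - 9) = 6*x^4 + 3*x^3 + 6*x^2 + 36*x - 81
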